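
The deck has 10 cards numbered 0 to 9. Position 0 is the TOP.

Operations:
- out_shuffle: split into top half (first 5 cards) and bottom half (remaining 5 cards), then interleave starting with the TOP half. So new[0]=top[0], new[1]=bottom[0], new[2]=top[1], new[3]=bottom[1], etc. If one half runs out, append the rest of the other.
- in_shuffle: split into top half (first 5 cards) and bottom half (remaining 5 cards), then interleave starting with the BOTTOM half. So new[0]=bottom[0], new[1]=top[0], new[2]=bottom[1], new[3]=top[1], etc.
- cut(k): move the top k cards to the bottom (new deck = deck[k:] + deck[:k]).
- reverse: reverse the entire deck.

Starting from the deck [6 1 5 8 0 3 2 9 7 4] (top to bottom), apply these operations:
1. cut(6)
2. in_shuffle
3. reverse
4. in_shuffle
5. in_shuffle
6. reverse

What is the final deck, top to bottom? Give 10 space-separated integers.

Answer: 5 7 3 1 9 0 6 2 8 4

Derivation:
After op 1 (cut(6)): [2 9 7 4 6 1 5 8 0 3]
After op 2 (in_shuffle): [1 2 5 9 8 7 0 4 3 6]
After op 3 (reverse): [6 3 4 0 7 8 9 5 2 1]
After op 4 (in_shuffle): [8 6 9 3 5 4 2 0 1 7]
After op 5 (in_shuffle): [4 8 2 6 0 9 1 3 7 5]
After op 6 (reverse): [5 7 3 1 9 0 6 2 8 4]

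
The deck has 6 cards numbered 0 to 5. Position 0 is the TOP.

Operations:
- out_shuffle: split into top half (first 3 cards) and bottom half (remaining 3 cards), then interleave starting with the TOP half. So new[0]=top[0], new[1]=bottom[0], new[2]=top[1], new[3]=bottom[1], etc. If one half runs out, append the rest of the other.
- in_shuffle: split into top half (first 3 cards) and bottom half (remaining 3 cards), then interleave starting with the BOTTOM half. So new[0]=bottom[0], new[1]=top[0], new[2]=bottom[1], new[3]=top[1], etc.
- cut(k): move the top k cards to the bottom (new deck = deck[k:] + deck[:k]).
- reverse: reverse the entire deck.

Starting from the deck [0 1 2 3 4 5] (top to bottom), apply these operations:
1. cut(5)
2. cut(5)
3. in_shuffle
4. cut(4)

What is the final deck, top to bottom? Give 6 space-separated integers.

Answer: 3 0 1 4 2 5

Derivation:
After op 1 (cut(5)): [5 0 1 2 3 4]
After op 2 (cut(5)): [4 5 0 1 2 3]
After op 3 (in_shuffle): [1 4 2 5 3 0]
After op 4 (cut(4)): [3 0 1 4 2 5]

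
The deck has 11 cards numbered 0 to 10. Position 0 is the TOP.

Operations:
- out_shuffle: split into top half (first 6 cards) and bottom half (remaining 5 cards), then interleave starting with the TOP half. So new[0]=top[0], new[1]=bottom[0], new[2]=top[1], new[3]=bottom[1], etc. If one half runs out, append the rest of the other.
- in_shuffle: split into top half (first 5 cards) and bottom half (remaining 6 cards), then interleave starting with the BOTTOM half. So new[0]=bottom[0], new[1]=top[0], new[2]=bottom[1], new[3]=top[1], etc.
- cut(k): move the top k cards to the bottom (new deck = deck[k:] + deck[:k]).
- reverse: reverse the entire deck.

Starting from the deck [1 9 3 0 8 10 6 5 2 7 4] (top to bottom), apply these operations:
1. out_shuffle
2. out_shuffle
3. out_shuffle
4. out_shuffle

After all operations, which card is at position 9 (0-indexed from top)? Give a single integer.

After op 1 (out_shuffle): [1 6 9 5 3 2 0 7 8 4 10]
After op 2 (out_shuffle): [1 0 6 7 9 8 5 4 3 10 2]
After op 3 (out_shuffle): [1 5 0 4 6 3 7 10 9 2 8]
After op 4 (out_shuffle): [1 7 5 10 0 9 4 2 6 8 3]
Position 9: card 8.

Answer: 8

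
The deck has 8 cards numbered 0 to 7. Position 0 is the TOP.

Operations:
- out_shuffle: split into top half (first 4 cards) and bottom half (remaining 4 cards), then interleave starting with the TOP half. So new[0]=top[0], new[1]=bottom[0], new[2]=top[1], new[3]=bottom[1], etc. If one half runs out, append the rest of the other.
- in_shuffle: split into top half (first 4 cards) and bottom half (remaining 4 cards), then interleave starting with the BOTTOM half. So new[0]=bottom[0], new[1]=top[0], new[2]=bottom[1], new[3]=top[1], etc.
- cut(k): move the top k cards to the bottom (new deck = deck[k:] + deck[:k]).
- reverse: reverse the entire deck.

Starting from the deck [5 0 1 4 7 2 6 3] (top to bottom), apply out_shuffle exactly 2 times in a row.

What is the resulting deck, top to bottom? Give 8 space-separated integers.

Answer: 5 1 7 6 0 4 2 3

Derivation:
After op 1 (out_shuffle): [5 7 0 2 1 6 4 3]
After op 2 (out_shuffle): [5 1 7 6 0 4 2 3]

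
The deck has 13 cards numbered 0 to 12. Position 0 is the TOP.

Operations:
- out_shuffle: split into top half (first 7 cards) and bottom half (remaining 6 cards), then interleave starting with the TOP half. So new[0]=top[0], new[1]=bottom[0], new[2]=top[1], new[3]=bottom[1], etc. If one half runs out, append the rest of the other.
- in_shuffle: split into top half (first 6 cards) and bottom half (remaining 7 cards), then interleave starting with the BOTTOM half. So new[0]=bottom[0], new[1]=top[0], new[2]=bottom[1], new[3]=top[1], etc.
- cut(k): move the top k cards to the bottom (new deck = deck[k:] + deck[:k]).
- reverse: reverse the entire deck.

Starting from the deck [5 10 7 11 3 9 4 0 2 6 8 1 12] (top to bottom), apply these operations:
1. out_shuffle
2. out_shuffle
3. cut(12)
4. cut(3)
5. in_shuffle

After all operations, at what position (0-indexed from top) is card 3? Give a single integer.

Answer: 3

Derivation:
After op 1 (out_shuffle): [5 0 10 2 7 6 11 8 3 1 9 12 4]
After op 2 (out_shuffle): [5 8 0 3 10 1 2 9 7 12 6 4 11]
After op 3 (cut(12)): [11 5 8 0 3 10 1 2 9 7 12 6 4]
After op 4 (cut(3)): [0 3 10 1 2 9 7 12 6 4 11 5 8]
After op 5 (in_shuffle): [7 0 12 3 6 10 4 1 11 2 5 9 8]
Card 3 is at position 3.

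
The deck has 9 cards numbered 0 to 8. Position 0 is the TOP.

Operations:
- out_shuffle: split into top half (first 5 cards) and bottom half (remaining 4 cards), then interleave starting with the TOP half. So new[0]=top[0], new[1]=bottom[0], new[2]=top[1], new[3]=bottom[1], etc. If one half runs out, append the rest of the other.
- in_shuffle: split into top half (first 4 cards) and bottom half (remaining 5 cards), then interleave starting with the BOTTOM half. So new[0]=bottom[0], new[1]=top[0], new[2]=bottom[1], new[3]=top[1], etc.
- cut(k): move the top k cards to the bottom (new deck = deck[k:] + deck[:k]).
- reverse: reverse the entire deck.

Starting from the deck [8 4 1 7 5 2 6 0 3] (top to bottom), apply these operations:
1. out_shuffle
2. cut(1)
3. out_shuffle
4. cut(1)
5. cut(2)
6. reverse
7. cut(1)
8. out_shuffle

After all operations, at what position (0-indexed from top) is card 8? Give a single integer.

Answer: 6

Derivation:
After op 1 (out_shuffle): [8 2 4 6 1 0 7 3 5]
After op 2 (cut(1)): [2 4 6 1 0 7 3 5 8]
After op 3 (out_shuffle): [2 7 4 3 6 5 1 8 0]
After op 4 (cut(1)): [7 4 3 6 5 1 8 0 2]
After op 5 (cut(2)): [3 6 5 1 8 0 2 7 4]
After op 6 (reverse): [4 7 2 0 8 1 5 6 3]
After op 7 (cut(1)): [7 2 0 8 1 5 6 3 4]
After op 8 (out_shuffle): [7 5 2 6 0 3 8 4 1]
Card 8 is at position 6.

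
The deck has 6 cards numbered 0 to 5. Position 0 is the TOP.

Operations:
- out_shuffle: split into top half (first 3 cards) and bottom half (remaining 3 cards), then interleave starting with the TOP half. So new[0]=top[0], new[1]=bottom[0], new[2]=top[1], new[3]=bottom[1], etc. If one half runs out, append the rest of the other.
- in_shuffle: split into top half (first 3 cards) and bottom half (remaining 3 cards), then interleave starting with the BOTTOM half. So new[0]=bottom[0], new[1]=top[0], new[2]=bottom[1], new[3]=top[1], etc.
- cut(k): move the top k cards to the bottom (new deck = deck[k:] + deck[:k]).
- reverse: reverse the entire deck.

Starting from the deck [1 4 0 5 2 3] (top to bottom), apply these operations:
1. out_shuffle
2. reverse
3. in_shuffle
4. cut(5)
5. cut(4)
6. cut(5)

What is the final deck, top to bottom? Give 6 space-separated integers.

Answer: 5 0 1 2 4 3

Derivation:
After op 1 (out_shuffle): [1 5 4 2 0 3]
After op 2 (reverse): [3 0 2 4 5 1]
After op 3 (in_shuffle): [4 3 5 0 1 2]
After op 4 (cut(5)): [2 4 3 5 0 1]
After op 5 (cut(4)): [0 1 2 4 3 5]
After op 6 (cut(5)): [5 0 1 2 4 3]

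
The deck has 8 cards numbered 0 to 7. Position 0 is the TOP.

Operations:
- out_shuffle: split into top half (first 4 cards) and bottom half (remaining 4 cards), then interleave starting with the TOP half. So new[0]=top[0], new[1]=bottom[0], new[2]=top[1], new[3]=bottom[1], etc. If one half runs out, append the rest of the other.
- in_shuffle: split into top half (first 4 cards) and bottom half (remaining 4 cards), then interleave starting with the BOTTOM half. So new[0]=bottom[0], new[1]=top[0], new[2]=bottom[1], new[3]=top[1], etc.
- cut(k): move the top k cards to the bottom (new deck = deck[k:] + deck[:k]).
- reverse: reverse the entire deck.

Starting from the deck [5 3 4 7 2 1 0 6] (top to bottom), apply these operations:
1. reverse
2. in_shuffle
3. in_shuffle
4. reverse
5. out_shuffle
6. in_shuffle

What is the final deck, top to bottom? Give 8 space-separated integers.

Answer: 4 0 7 6 5 2 3 1

Derivation:
After op 1 (reverse): [6 0 1 2 7 4 3 5]
After op 2 (in_shuffle): [7 6 4 0 3 1 5 2]
After op 3 (in_shuffle): [3 7 1 6 5 4 2 0]
After op 4 (reverse): [0 2 4 5 6 1 7 3]
After op 5 (out_shuffle): [0 6 2 1 4 7 5 3]
After op 6 (in_shuffle): [4 0 7 6 5 2 3 1]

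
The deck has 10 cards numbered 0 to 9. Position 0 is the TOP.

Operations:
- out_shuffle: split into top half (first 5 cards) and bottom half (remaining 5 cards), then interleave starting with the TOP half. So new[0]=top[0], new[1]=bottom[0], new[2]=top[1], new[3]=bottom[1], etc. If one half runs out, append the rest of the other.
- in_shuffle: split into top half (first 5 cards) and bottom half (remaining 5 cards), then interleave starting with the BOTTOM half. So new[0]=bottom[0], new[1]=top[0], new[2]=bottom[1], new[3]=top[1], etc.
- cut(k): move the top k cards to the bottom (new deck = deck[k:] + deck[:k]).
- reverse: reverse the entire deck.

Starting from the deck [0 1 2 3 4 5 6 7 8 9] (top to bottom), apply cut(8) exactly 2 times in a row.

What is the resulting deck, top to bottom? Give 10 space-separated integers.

After op 1 (cut(8)): [8 9 0 1 2 3 4 5 6 7]
After op 2 (cut(8)): [6 7 8 9 0 1 2 3 4 5]

Answer: 6 7 8 9 0 1 2 3 4 5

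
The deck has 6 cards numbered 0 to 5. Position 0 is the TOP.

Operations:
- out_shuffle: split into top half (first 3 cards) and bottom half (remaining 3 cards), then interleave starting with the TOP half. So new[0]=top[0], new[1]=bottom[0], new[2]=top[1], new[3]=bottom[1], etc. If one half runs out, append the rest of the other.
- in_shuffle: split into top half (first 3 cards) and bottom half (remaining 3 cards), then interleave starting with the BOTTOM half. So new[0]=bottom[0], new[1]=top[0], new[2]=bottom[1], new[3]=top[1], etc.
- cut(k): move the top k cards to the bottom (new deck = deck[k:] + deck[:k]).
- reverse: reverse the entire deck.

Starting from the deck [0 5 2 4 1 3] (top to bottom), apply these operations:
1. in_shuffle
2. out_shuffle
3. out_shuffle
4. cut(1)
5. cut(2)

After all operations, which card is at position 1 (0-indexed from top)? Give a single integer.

After op 1 (in_shuffle): [4 0 1 5 3 2]
After op 2 (out_shuffle): [4 5 0 3 1 2]
After op 3 (out_shuffle): [4 3 5 1 0 2]
After op 4 (cut(1)): [3 5 1 0 2 4]
After op 5 (cut(2)): [1 0 2 4 3 5]
Position 1: card 0.

Answer: 0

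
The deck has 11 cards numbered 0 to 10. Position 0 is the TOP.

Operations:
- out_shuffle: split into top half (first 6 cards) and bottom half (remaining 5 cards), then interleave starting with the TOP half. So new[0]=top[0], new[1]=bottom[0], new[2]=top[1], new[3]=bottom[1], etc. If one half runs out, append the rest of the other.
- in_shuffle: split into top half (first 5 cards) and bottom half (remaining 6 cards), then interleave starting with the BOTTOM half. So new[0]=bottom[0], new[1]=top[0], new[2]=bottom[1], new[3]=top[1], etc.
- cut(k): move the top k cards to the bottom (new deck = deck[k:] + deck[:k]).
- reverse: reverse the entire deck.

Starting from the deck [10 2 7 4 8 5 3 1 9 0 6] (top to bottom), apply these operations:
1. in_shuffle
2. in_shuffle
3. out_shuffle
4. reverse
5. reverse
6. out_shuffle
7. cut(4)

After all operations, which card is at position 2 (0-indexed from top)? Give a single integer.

After op 1 (in_shuffle): [5 10 3 2 1 7 9 4 0 8 6]
After op 2 (in_shuffle): [7 5 9 10 4 3 0 2 8 1 6]
After op 3 (out_shuffle): [7 0 5 2 9 8 10 1 4 6 3]
After op 4 (reverse): [3 6 4 1 10 8 9 2 5 0 7]
After op 5 (reverse): [7 0 5 2 9 8 10 1 4 6 3]
After op 6 (out_shuffle): [7 10 0 1 5 4 2 6 9 3 8]
After op 7 (cut(4)): [5 4 2 6 9 3 8 7 10 0 1]
Position 2: card 2.

Answer: 2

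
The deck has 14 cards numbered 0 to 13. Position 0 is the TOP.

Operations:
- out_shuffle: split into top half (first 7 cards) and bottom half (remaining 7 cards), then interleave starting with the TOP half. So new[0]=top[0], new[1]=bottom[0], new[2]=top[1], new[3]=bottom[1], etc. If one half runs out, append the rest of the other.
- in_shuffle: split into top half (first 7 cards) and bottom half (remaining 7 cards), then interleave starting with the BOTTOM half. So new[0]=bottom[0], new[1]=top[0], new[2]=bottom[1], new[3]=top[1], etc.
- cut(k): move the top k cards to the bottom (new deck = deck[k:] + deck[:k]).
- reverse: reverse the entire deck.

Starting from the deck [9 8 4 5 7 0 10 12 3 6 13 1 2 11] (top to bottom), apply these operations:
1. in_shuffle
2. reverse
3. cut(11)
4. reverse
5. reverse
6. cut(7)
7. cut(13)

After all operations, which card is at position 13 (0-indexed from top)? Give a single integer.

After op 1 (in_shuffle): [12 9 3 8 6 4 13 5 1 7 2 0 11 10]
After op 2 (reverse): [10 11 0 2 7 1 5 13 4 6 8 3 9 12]
After op 3 (cut(11)): [3 9 12 10 11 0 2 7 1 5 13 4 6 8]
After op 4 (reverse): [8 6 4 13 5 1 7 2 0 11 10 12 9 3]
After op 5 (reverse): [3 9 12 10 11 0 2 7 1 5 13 4 6 8]
After op 6 (cut(7)): [7 1 5 13 4 6 8 3 9 12 10 11 0 2]
After op 7 (cut(13)): [2 7 1 5 13 4 6 8 3 9 12 10 11 0]
Position 13: card 0.

Answer: 0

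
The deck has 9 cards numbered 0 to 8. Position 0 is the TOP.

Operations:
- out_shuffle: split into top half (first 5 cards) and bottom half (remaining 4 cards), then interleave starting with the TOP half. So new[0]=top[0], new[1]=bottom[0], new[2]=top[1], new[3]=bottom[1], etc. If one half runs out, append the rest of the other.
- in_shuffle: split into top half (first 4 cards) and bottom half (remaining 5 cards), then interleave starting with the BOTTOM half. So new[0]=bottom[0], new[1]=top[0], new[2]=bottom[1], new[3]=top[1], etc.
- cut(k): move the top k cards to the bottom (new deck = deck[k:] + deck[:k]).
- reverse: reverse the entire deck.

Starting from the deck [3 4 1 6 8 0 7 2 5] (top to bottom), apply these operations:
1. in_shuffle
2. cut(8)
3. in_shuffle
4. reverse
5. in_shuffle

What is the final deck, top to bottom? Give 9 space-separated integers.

Answer: 1 6 8 0 7 2 5 3 4

Derivation:
After op 1 (in_shuffle): [8 3 0 4 7 1 2 6 5]
After op 2 (cut(8)): [5 8 3 0 4 7 1 2 6]
After op 3 (in_shuffle): [4 5 7 8 1 3 2 0 6]
After op 4 (reverse): [6 0 2 3 1 8 7 5 4]
After op 5 (in_shuffle): [1 6 8 0 7 2 5 3 4]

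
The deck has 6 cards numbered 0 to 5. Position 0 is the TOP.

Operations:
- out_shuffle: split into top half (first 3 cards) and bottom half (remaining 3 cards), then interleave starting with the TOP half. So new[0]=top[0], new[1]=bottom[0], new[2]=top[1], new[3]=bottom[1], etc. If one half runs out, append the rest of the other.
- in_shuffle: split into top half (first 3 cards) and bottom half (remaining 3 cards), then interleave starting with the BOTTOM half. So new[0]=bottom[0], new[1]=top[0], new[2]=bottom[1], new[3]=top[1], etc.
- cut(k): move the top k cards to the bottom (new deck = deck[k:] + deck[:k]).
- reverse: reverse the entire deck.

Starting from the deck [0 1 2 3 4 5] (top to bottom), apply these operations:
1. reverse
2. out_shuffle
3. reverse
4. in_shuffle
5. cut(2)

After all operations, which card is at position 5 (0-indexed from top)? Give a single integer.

After op 1 (reverse): [5 4 3 2 1 0]
After op 2 (out_shuffle): [5 2 4 1 3 0]
After op 3 (reverse): [0 3 1 4 2 5]
After op 4 (in_shuffle): [4 0 2 3 5 1]
After op 5 (cut(2)): [2 3 5 1 4 0]
Position 5: card 0.

Answer: 0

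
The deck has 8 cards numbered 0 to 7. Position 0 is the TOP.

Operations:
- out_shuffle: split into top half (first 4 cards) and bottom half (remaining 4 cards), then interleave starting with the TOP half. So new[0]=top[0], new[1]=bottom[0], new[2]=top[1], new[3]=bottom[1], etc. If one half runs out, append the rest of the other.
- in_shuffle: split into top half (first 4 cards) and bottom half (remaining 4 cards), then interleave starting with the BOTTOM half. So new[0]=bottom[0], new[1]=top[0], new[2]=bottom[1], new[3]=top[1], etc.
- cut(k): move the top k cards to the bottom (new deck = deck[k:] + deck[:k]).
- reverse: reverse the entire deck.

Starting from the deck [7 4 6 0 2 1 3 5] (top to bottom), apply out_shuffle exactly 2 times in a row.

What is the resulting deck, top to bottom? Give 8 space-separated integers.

Answer: 7 6 2 3 4 0 1 5

Derivation:
After op 1 (out_shuffle): [7 2 4 1 6 3 0 5]
After op 2 (out_shuffle): [7 6 2 3 4 0 1 5]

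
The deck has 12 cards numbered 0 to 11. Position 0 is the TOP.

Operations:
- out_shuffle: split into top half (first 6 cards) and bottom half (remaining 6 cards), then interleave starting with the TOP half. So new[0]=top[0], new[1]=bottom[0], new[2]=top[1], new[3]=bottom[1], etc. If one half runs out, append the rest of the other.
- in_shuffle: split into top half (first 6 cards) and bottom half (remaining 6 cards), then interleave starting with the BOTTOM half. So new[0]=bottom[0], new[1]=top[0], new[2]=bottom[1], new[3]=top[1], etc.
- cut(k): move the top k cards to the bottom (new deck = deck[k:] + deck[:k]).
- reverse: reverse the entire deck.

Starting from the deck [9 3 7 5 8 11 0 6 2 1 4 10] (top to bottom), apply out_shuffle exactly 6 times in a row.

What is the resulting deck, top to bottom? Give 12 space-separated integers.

Answer: 9 11 4 8 1 5 2 7 6 3 0 10

Derivation:
After op 1 (out_shuffle): [9 0 3 6 7 2 5 1 8 4 11 10]
After op 2 (out_shuffle): [9 5 0 1 3 8 6 4 7 11 2 10]
After op 3 (out_shuffle): [9 6 5 4 0 7 1 11 3 2 8 10]
After op 4 (out_shuffle): [9 1 6 11 5 3 4 2 0 8 7 10]
After op 5 (out_shuffle): [9 4 1 2 6 0 11 8 5 7 3 10]
After op 6 (out_shuffle): [9 11 4 8 1 5 2 7 6 3 0 10]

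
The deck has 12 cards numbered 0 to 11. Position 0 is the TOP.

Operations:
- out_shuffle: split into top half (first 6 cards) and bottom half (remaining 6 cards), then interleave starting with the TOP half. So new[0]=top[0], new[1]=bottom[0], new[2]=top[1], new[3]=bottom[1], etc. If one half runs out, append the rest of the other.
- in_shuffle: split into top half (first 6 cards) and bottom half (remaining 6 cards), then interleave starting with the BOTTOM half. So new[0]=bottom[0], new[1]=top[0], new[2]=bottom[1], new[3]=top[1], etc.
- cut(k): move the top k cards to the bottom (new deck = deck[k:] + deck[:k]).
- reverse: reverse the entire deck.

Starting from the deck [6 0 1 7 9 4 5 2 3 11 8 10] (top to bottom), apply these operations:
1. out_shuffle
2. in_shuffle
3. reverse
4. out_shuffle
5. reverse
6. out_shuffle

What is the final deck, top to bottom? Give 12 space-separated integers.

Answer: 7 5 8 1 6 9 2 10 11 0 4 3

Derivation:
After op 1 (out_shuffle): [6 5 0 2 1 3 7 11 9 8 4 10]
After op 2 (in_shuffle): [7 6 11 5 9 0 8 2 4 1 10 3]
After op 3 (reverse): [3 10 1 4 2 8 0 9 5 11 6 7]
After op 4 (out_shuffle): [3 0 10 9 1 5 4 11 2 6 8 7]
After op 5 (reverse): [7 8 6 2 11 4 5 1 9 10 0 3]
After op 6 (out_shuffle): [7 5 8 1 6 9 2 10 11 0 4 3]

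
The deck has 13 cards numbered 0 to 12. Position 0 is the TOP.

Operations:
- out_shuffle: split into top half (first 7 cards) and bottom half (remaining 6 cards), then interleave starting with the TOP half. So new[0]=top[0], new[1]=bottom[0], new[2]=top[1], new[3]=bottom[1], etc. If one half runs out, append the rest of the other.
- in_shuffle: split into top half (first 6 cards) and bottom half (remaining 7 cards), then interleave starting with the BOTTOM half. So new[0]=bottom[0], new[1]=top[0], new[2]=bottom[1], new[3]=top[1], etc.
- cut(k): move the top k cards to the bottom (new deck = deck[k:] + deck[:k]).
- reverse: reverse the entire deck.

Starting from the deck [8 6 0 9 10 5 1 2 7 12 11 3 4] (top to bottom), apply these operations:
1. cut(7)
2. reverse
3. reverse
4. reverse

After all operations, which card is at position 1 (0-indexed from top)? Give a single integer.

After op 1 (cut(7)): [2 7 12 11 3 4 8 6 0 9 10 5 1]
After op 2 (reverse): [1 5 10 9 0 6 8 4 3 11 12 7 2]
After op 3 (reverse): [2 7 12 11 3 4 8 6 0 9 10 5 1]
After op 4 (reverse): [1 5 10 9 0 6 8 4 3 11 12 7 2]
Position 1: card 5.

Answer: 5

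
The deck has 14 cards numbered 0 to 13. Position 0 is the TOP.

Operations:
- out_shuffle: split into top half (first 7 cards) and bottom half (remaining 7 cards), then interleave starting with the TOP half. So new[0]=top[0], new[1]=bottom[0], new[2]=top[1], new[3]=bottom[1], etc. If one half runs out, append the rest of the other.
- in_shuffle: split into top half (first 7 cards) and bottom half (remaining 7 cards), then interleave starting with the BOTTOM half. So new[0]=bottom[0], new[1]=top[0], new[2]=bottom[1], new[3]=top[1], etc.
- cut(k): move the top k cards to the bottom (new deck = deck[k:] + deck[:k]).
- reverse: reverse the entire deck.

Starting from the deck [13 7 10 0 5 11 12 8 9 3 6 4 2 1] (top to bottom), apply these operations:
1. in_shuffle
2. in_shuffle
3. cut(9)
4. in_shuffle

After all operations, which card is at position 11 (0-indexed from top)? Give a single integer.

Answer: 0

Derivation:
After op 1 (in_shuffle): [8 13 9 7 3 10 6 0 4 5 2 11 1 12]
After op 2 (in_shuffle): [0 8 4 13 5 9 2 7 11 3 1 10 12 6]
After op 3 (cut(9)): [3 1 10 12 6 0 8 4 13 5 9 2 7 11]
After op 4 (in_shuffle): [4 3 13 1 5 10 9 12 2 6 7 0 11 8]
Position 11: card 0.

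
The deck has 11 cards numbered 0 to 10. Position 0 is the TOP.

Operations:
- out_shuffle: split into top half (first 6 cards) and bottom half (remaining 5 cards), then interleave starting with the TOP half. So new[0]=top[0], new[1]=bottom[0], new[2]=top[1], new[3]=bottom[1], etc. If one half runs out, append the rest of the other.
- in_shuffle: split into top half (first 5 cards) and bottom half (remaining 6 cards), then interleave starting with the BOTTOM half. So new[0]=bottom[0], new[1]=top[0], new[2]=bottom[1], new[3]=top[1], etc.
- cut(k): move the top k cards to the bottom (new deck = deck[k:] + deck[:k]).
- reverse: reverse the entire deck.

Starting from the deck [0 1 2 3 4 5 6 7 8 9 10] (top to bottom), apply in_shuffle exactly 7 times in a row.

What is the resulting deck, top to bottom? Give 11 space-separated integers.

Answer: 7 4 1 9 6 3 0 8 5 2 10

Derivation:
After op 1 (in_shuffle): [5 0 6 1 7 2 8 3 9 4 10]
After op 2 (in_shuffle): [2 5 8 0 3 6 9 1 4 7 10]
After op 3 (in_shuffle): [6 2 9 5 1 8 4 0 7 3 10]
After op 4 (in_shuffle): [8 6 4 2 0 9 7 5 3 1 10]
After op 5 (in_shuffle): [9 8 7 6 5 4 3 2 1 0 10]
After op 6 (in_shuffle): [4 9 3 8 2 7 1 6 0 5 10]
After op 7 (in_shuffle): [7 4 1 9 6 3 0 8 5 2 10]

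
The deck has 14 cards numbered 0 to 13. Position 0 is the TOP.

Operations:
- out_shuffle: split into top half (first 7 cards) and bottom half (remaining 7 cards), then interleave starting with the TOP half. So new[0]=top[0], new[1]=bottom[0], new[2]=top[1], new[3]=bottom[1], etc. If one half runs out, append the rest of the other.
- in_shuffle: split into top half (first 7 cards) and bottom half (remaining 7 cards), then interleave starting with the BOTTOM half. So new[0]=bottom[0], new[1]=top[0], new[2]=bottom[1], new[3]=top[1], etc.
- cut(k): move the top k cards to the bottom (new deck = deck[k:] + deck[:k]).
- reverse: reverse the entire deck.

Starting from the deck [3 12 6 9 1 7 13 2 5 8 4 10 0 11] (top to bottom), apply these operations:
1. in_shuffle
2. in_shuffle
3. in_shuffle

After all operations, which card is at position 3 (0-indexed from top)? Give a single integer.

After op 1 (in_shuffle): [2 3 5 12 8 6 4 9 10 1 0 7 11 13]
After op 2 (in_shuffle): [9 2 10 3 1 5 0 12 7 8 11 6 13 4]
After op 3 (in_shuffle): [12 9 7 2 8 10 11 3 6 1 13 5 4 0]
Position 3: card 2.

Answer: 2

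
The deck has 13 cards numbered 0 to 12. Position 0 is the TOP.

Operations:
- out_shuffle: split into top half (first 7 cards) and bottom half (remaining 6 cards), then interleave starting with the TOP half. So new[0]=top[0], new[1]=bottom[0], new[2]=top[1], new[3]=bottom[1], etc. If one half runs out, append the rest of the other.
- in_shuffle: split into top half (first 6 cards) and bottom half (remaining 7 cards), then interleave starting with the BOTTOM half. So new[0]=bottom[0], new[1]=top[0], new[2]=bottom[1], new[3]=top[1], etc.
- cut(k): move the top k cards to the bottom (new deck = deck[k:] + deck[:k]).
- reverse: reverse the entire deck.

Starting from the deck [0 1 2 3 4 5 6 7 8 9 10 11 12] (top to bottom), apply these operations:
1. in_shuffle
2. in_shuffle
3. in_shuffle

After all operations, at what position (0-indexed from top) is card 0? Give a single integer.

Answer: 7

Derivation:
After op 1 (in_shuffle): [6 0 7 1 8 2 9 3 10 4 11 5 12]
After op 2 (in_shuffle): [9 6 3 0 10 7 4 1 11 8 5 2 12]
After op 3 (in_shuffle): [4 9 1 6 11 3 8 0 5 10 2 7 12]
Card 0 is at position 7.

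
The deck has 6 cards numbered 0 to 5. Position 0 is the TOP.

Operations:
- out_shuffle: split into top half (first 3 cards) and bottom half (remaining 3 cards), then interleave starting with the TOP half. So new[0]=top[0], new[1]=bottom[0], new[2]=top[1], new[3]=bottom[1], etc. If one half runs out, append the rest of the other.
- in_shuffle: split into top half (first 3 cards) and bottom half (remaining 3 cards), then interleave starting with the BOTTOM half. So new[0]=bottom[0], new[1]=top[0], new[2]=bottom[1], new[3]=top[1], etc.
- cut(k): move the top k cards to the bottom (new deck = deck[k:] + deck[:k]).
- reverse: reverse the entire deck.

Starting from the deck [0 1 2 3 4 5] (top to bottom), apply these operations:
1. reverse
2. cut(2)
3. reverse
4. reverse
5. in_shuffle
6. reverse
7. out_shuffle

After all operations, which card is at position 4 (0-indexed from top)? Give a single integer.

Answer: 2

Derivation:
After op 1 (reverse): [5 4 3 2 1 0]
After op 2 (cut(2)): [3 2 1 0 5 4]
After op 3 (reverse): [4 5 0 1 2 3]
After op 4 (reverse): [3 2 1 0 5 4]
After op 5 (in_shuffle): [0 3 5 2 4 1]
After op 6 (reverse): [1 4 2 5 3 0]
After op 7 (out_shuffle): [1 5 4 3 2 0]
Position 4: card 2.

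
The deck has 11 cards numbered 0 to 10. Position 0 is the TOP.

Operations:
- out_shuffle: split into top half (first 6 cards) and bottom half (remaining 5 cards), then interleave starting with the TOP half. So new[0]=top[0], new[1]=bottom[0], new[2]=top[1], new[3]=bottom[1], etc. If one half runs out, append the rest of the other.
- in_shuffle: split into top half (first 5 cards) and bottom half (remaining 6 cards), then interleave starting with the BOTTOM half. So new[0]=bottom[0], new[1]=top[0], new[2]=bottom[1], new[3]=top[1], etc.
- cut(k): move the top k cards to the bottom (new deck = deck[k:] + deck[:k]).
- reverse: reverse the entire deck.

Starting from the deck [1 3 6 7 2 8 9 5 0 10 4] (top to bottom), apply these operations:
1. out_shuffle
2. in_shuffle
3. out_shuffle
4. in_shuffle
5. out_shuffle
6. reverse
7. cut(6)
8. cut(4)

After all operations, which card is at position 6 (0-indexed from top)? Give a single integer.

After op 1 (out_shuffle): [1 9 3 5 6 0 7 10 2 4 8]
After op 2 (in_shuffle): [0 1 7 9 10 3 2 5 4 6 8]
After op 3 (out_shuffle): [0 2 1 5 7 4 9 6 10 8 3]
After op 4 (in_shuffle): [4 0 9 2 6 1 10 5 8 7 3]
After op 5 (out_shuffle): [4 10 0 5 9 8 2 7 6 3 1]
After op 6 (reverse): [1 3 6 7 2 8 9 5 0 10 4]
After op 7 (cut(6)): [9 5 0 10 4 1 3 6 7 2 8]
After op 8 (cut(4)): [4 1 3 6 7 2 8 9 5 0 10]
Position 6: card 8.

Answer: 8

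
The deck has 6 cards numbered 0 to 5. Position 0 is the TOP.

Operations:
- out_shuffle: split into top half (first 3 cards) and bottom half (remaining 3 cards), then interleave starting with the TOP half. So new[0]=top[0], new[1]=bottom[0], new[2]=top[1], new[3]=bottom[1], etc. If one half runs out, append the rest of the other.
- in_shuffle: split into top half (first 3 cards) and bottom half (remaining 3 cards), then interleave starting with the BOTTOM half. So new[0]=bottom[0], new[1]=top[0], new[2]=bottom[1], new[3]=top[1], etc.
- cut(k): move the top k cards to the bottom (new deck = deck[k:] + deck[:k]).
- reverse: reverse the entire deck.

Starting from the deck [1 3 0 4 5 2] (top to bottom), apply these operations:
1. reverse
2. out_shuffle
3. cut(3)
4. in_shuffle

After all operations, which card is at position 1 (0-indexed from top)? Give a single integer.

After op 1 (reverse): [2 5 4 0 3 1]
After op 2 (out_shuffle): [2 0 5 3 4 1]
After op 3 (cut(3)): [3 4 1 2 0 5]
After op 4 (in_shuffle): [2 3 0 4 5 1]
Position 1: card 3.

Answer: 3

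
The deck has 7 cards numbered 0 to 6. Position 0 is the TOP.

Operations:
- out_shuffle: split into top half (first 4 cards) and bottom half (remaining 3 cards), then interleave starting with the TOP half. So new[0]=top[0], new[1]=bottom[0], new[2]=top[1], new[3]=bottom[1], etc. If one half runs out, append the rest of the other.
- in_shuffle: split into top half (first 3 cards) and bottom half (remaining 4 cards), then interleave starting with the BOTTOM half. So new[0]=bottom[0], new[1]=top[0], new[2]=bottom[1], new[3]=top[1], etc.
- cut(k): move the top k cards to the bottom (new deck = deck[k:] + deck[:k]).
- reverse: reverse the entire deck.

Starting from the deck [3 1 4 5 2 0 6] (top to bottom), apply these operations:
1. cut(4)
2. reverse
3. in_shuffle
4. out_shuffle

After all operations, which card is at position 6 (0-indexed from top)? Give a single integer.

After op 1 (cut(4)): [2 0 6 3 1 4 5]
After op 2 (reverse): [5 4 1 3 6 0 2]
After op 3 (in_shuffle): [3 5 6 4 0 1 2]
After op 4 (out_shuffle): [3 0 5 1 6 2 4]
Position 6: card 4.

Answer: 4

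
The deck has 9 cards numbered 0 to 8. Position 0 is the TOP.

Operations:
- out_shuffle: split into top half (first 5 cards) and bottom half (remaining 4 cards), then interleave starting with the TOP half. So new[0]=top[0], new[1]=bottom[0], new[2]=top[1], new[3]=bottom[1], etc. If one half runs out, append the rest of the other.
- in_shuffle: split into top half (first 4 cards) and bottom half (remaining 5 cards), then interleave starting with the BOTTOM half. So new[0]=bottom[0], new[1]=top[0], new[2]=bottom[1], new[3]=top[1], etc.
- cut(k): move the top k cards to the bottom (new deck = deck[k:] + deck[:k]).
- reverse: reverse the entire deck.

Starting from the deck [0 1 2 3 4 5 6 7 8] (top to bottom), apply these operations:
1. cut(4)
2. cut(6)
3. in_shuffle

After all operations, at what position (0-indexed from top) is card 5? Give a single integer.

After op 1 (cut(4)): [4 5 6 7 8 0 1 2 3]
After op 2 (cut(6)): [1 2 3 4 5 6 7 8 0]
After op 3 (in_shuffle): [5 1 6 2 7 3 8 4 0]
Card 5 is at position 0.

Answer: 0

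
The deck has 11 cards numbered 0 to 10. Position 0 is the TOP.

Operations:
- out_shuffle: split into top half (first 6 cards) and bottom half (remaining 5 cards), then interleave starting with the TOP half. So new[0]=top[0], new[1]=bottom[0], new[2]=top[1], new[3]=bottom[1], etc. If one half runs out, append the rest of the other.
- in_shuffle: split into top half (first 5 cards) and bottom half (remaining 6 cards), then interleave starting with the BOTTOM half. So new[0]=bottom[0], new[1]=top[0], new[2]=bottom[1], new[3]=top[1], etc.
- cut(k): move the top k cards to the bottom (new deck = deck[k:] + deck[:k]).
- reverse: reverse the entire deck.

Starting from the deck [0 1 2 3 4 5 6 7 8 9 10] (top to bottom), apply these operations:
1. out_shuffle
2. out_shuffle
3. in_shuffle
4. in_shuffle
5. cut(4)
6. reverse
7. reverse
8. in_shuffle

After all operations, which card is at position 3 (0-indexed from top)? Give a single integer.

After op 1 (out_shuffle): [0 6 1 7 2 8 3 9 4 10 5]
After op 2 (out_shuffle): [0 3 6 9 1 4 7 10 2 5 8]
After op 3 (in_shuffle): [4 0 7 3 10 6 2 9 5 1 8]
After op 4 (in_shuffle): [6 4 2 0 9 7 5 3 1 10 8]
After op 5 (cut(4)): [9 7 5 3 1 10 8 6 4 2 0]
After op 6 (reverse): [0 2 4 6 8 10 1 3 5 7 9]
After op 7 (reverse): [9 7 5 3 1 10 8 6 4 2 0]
After op 8 (in_shuffle): [10 9 8 7 6 5 4 3 2 1 0]
Position 3: card 7.

Answer: 7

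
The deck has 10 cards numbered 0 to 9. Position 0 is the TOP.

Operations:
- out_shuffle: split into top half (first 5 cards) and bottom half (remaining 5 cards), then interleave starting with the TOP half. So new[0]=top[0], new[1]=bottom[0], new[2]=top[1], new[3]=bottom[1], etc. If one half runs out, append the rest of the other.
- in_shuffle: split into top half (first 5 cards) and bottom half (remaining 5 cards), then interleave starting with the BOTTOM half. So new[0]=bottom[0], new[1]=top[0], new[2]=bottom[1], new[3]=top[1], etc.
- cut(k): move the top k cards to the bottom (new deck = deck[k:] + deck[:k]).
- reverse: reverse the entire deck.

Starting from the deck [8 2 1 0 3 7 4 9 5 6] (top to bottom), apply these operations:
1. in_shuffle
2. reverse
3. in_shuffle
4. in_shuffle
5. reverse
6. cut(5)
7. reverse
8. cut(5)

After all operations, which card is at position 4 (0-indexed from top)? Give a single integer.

After op 1 (in_shuffle): [7 8 4 2 9 1 5 0 6 3]
After op 2 (reverse): [3 6 0 5 1 9 2 4 8 7]
After op 3 (in_shuffle): [9 3 2 6 4 0 8 5 7 1]
After op 4 (in_shuffle): [0 9 8 3 5 2 7 6 1 4]
After op 5 (reverse): [4 1 6 7 2 5 3 8 9 0]
After op 6 (cut(5)): [5 3 8 9 0 4 1 6 7 2]
After op 7 (reverse): [2 7 6 1 4 0 9 8 3 5]
After op 8 (cut(5)): [0 9 8 3 5 2 7 6 1 4]
Position 4: card 5.

Answer: 5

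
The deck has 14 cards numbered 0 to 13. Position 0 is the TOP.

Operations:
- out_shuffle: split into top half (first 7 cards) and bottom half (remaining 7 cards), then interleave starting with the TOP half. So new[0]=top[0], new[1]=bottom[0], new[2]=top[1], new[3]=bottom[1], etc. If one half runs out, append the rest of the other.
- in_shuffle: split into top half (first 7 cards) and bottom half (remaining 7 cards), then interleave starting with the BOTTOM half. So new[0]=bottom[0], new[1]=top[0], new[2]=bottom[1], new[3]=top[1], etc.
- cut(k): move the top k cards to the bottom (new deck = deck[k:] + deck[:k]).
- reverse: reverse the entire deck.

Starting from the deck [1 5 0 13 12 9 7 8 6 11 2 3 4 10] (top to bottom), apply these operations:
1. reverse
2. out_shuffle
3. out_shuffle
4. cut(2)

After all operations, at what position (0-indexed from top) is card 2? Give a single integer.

Answer: 10

Derivation:
After op 1 (reverse): [10 4 3 2 11 6 8 7 9 12 13 0 5 1]
After op 2 (out_shuffle): [10 7 4 9 3 12 2 13 11 0 6 5 8 1]
After op 3 (out_shuffle): [10 13 7 11 4 0 9 6 3 5 12 8 2 1]
After op 4 (cut(2)): [7 11 4 0 9 6 3 5 12 8 2 1 10 13]
Card 2 is at position 10.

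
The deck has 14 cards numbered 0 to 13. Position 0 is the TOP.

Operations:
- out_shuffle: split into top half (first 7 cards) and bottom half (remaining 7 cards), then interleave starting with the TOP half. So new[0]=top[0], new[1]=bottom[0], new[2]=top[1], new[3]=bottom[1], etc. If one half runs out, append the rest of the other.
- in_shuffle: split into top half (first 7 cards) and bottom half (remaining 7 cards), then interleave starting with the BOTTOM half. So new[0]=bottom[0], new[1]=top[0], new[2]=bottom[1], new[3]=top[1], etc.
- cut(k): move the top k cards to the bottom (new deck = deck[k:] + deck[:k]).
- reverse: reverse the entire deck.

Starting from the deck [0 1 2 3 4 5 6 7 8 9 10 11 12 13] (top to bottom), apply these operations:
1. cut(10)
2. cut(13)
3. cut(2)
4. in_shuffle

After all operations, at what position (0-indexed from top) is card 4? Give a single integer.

After op 1 (cut(10)): [10 11 12 13 0 1 2 3 4 5 6 7 8 9]
After op 2 (cut(13)): [9 10 11 12 13 0 1 2 3 4 5 6 7 8]
After op 3 (cut(2)): [11 12 13 0 1 2 3 4 5 6 7 8 9 10]
After op 4 (in_shuffle): [4 11 5 12 6 13 7 0 8 1 9 2 10 3]
Card 4 is at position 0.

Answer: 0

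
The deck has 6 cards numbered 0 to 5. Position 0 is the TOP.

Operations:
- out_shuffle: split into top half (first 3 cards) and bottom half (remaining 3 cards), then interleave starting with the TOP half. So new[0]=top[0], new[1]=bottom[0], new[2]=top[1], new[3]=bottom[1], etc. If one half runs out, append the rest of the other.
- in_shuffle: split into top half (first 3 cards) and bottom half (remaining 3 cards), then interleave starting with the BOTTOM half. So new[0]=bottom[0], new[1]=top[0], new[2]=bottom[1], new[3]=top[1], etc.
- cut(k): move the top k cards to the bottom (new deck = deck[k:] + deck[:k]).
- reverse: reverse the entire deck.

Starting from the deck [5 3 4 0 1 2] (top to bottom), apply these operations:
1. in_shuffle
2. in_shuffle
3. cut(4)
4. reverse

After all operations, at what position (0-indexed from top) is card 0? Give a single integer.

Answer: 2

Derivation:
After op 1 (in_shuffle): [0 5 1 3 2 4]
After op 2 (in_shuffle): [3 0 2 5 4 1]
After op 3 (cut(4)): [4 1 3 0 2 5]
After op 4 (reverse): [5 2 0 3 1 4]
Card 0 is at position 2.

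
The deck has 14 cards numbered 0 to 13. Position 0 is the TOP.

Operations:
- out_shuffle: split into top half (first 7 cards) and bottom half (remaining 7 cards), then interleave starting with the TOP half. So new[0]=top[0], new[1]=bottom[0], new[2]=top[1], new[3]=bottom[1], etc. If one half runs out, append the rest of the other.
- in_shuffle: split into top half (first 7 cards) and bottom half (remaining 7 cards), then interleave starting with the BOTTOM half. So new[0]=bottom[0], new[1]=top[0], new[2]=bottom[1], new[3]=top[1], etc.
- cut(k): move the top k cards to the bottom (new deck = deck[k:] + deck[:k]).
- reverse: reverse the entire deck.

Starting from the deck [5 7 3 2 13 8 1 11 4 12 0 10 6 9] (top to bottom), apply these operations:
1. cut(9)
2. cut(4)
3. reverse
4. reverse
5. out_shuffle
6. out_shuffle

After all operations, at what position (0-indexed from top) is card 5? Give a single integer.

After op 1 (cut(9)): [12 0 10 6 9 5 7 3 2 13 8 1 11 4]
After op 2 (cut(4)): [9 5 7 3 2 13 8 1 11 4 12 0 10 6]
After op 3 (reverse): [6 10 0 12 4 11 1 8 13 2 3 7 5 9]
After op 4 (reverse): [9 5 7 3 2 13 8 1 11 4 12 0 10 6]
After op 5 (out_shuffle): [9 1 5 11 7 4 3 12 2 0 13 10 8 6]
After op 6 (out_shuffle): [9 12 1 2 5 0 11 13 7 10 4 8 3 6]
Card 5 is at position 4.

Answer: 4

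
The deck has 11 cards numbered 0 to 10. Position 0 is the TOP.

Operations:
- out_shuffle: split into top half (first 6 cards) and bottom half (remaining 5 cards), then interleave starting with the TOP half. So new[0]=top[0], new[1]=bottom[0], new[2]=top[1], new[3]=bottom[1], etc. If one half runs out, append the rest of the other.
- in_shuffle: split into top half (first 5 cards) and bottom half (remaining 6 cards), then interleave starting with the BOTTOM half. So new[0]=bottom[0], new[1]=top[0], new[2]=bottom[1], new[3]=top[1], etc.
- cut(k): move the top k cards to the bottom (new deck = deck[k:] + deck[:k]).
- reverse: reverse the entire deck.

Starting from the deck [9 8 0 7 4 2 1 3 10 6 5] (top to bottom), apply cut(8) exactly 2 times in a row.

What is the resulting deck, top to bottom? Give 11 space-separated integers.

Answer: 2 1 3 10 6 5 9 8 0 7 4

Derivation:
After op 1 (cut(8)): [10 6 5 9 8 0 7 4 2 1 3]
After op 2 (cut(8)): [2 1 3 10 6 5 9 8 0 7 4]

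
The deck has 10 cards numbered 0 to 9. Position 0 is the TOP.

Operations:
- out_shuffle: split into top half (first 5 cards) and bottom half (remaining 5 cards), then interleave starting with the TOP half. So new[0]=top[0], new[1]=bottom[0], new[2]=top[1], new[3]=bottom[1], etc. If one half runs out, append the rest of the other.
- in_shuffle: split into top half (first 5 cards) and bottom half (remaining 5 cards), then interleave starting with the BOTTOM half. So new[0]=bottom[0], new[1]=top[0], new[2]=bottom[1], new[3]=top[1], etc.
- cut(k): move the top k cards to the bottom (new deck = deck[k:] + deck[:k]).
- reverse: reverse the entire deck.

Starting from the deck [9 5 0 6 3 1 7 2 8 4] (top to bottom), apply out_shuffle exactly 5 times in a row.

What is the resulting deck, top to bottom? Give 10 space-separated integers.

After op 1 (out_shuffle): [9 1 5 7 0 2 6 8 3 4]
After op 2 (out_shuffle): [9 2 1 6 5 8 7 3 0 4]
After op 3 (out_shuffle): [9 8 2 7 1 3 6 0 5 4]
After op 4 (out_shuffle): [9 3 8 6 2 0 7 5 1 4]
After op 5 (out_shuffle): [9 0 3 7 8 5 6 1 2 4]

Answer: 9 0 3 7 8 5 6 1 2 4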